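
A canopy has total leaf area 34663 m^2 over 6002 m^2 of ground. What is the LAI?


LAI = 34663 / 6002 = 5.7752 ≈ 5.78

5.78


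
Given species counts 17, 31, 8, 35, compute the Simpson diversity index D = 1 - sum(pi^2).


Total N = 17 + 31 + 8 + 35 = 91
Per-species terms:
  p = 17/91 = 0.186813; p^2 = 0.186813^2 = 0.034899
  p = 31/91 = 0.340659; p^2 = 0.340659^2 = 0.116049
  p = 8/91 = 0.087912; p^2 = 0.087912^2 = 0.007729
  p = 35/91 = 0.384615; p^2 = 0.384615^2 = 0.147929
sum(p^2) = 0.034899 + 0.116049 + 0.007729 + 0.147929 = 0.306606
D = 1 - 0.306606 = 0.693394 ≈ 0.6934

0.6934


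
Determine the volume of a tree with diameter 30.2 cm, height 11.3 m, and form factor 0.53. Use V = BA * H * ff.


(D/200)^2 = (30.2/200)^2 = 0.151^2 = 0.022801
BA = 3.141593 * 0.022801 = 0.0716315 m^2
V = 0.0716315 * 11.3 * 0.53 = 0.429001 ≈ 0.429 m^3

0.429 m^3


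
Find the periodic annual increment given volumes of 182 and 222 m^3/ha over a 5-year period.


PAI = (V2 - V1) / period = (222 - 182) / 5 = 40 / 5 = 8.00 m^3/ha/yr

8.00 m^3/ha/yr


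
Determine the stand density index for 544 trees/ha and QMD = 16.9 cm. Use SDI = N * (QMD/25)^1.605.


QMD/25 = 16.9/25 = 0.676
(0.676)^1.605 = exp(1.605 * ln(0.676)) = exp(1.605 * (-0.391562)) = exp(-0.628457) = 0.533414
SDI = 544 * 0.533414 = 290.177 ≈ 290

290


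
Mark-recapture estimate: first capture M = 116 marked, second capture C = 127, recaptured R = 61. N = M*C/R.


N = M * C / R = 116 * 127 / 61 = 14732 / 61 = 241.51 ≈ 242

242 individuals


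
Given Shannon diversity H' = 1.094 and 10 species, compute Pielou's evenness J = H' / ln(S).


ln(10) = 2.30259
J = H' / ln(S) = 1.094 / 2.30259 = 0.475117 ≈ 0.4751

0.4751


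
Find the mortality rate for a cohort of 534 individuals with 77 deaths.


Mortality rate = 77 / 534 = 0.144195 ≈ 0.1442

0.1442


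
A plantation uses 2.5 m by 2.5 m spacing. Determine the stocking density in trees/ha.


N = 10000 / 2.5^2 = 10000 / 6.25 = 1600.00 ≈ 1600 trees/ha

1600 trees/ha


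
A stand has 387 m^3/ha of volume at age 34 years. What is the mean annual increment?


MAI = 387 / 34 = 11.3824 ≈ 11.38 m^3/ha/yr

11.38 m^3/ha/yr


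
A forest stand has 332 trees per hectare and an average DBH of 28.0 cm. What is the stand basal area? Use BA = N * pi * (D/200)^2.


(D/200)^2 = (28.0/200)^2 = 0.14^2 = 0.0196
Individual BA = 3.141593 * 0.0196 = 0.0615752 m^2
Stand BA = 332 * 0.0615752 = 20.4430 ≈ 20.44 m^2/ha

20.44 m^2/ha


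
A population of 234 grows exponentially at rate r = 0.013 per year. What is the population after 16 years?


r*t = 0.013 * 16 = 0.208
exp(0.208) = 1.23121
N = 234 * 1.23121 = 288.103 ≈ 288

288


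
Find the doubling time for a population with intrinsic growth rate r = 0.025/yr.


td = ln(2) / 0.025 = 0.693147 / 0.025 = 27.7259 ≈ 27.7 years

27.7 years


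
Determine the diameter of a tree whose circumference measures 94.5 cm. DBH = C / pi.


DBH = C / pi = 94.5 / 3.141593 = 30.0803 ≈ 30.08 cm

30.08 cm


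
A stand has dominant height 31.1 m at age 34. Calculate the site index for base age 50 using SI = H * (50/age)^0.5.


50/34 = 1.47059
(1.47059)^0.5 = 1.21268
SI = 31.1 * 1.21268 = 37.7143 ≈ 37.7 m

37.7 m


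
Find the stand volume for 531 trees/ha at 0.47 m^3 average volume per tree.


V_stand = 531 * 0.47 = 249.57 ≈ 249.6 m^3/ha

249.6 m^3/ha


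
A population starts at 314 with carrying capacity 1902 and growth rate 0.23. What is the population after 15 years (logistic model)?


(K - N0)/N0 = (1902 - 314)/314 = 1588/314 = 5.05732
r*t = 0.23 * 15 = 3.45; exp(-3.45) = 0.0317456
5.05732 * 0.0317456 = 0.160548
1 + 0.160548 = 1.16055
N = 1902 / 1.16055 = 1638.88 ≈ 1639

1639


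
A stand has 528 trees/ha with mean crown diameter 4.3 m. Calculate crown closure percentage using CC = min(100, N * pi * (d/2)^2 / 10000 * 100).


(d/2)^2 = (4.3/2)^2 = 2.15^2 = 4.6225
Crown area = 3.141593 * 4.6225 = 14.5220 m^2
N * area / 10000 * 100 = 528 * 14.5220 / 10000 * 100 = 76.6762
CC = min(100, 76.6762) = 76.6762 ≈ 76.7%

76.7%


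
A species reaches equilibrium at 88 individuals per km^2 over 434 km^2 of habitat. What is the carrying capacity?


K = 88 * 434 = 38192 individuals

38192 individuals


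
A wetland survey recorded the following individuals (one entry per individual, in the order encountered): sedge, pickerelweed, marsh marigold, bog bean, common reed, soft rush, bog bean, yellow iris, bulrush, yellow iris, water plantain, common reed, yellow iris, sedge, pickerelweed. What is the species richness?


Total individuals logged = 15
Distinct species (count of individuals): sedge (2), pickerelweed (2), marsh marigold (1), bog bean (2), common reed (2), soft rush (1), yellow iris (3), bulrush (1), water plantain (1)
Species richness = number of distinct species = 9

9


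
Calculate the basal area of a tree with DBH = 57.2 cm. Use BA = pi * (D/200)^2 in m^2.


D/200 = 57.2/200 = 0.286 m
(D/200)^2 = 0.286^2 = 0.081796
BA = 3.141593 * 0.081796 = 0.256970 ≈ 0.2570 m^2

0.2570 m^2


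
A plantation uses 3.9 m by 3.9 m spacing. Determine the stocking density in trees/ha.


N = 10000 / 3.9^2 = 10000 / 15.21 = 657.462 ≈ 657 trees/ha

657 trees/ha


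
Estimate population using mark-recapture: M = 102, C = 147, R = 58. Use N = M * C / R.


N = M * C / R = 102 * 147 / 58 = 14994 / 58 = 258.52 ≈ 259

259 individuals


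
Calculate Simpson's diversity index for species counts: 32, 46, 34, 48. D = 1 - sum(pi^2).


Total N = 32 + 46 + 34 + 48 = 160
Per-species terms:
  p = 32/160 = 0.200000; p^2 = 0.200000^2 = 0.040000
  p = 46/160 = 0.287500; p^2 = 0.287500^2 = 0.082656
  p = 34/160 = 0.212500; p^2 = 0.212500^2 = 0.045156
  p = 48/160 = 0.300000; p^2 = 0.300000^2 = 0.090000
sum(p^2) = 0.040000 + 0.082656 + 0.045156 + 0.090000 = 0.257812
D = 1 - 0.257812 = 0.742188 ≈ 0.7422

0.7422


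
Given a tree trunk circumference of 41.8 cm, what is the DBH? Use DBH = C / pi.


DBH = C / pi = 41.8 / 3.141593 = 13.3054 ≈ 13.31 cm

13.31 cm


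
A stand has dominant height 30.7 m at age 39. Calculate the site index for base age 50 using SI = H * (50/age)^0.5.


50/39 = 1.28205
(1.28205)^0.5 = 1.13228
SI = 30.7 * 1.13228 = 34.7610 ≈ 34.8 m

34.8 m


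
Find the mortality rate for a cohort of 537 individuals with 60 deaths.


Mortality rate = 60 / 537 = 0.111732 ≈ 0.1117

0.1117


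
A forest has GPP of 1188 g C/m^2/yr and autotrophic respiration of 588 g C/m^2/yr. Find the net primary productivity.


NPP = GPP - Ra = 1188 - 588 = 600 g C/m^2/yr

600 g C/m^2/yr


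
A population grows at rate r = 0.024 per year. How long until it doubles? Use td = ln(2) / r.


td = ln(2) / 0.024 = 0.693147 / 0.024 = 28.8811 ≈ 28.9 years

28.9 years


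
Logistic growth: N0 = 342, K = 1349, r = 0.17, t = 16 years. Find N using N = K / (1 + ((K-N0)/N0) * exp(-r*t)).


(K - N0)/N0 = (1349 - 342)/342 = 1007/342 = 2.94444
r*t = 0.17 * 16 = 2.72; exp(-2.72) = 0.0658748
2.94444 * 0.0658748 = 0.193964
1 + 0.193964 = 1.19396
N = 1349 / 1.19396 = 1129.85 ≈ 1130

1130


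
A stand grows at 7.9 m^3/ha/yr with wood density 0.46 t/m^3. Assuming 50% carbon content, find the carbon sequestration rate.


C = 7.9 * 0.46 * 0.5 = 1.817 ≈ 1.82 t C/ha/yr

1.82 t C/ha/yr


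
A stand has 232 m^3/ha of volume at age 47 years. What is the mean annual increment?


MAI = 232 / 47 = 4.9362 ≈ 4.94 m^3/ha/yr

4.94 m^3/ha/yr


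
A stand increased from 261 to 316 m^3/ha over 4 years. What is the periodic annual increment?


PAI = (V2 - V1) / period = (316 - 261) / 4 = 55 / 4 = 13.75 m^3/ha/yr

13.75 m^3/ha/yr


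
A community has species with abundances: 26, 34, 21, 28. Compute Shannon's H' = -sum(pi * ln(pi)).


Total N = 26 + 34 + 21 + 28 = 109
Per-species terms:
  p = 26/109 = 0.238532; ln(p) = -1.433252; p*ln(p) = 0.238532 * (-1.433252) = -0.341876
  p = 34/109 = 0.311927; ln(p) = -1.164986; p*ln(p) = 0.311927 * (-1.164986) = -0.363391
  p = 21/109 = 0.192661; ln(p) = -1.646823; p*ln(p) = 0.192661 * (-1.646823) = -0.317279
  p = 28/109 = 0.256881; ln(p) = -1.359142; p*ln(p) = 0.256881 * (-1.359142) = -0.349138
sum(p*ln(p)) = (-0.341876) + (-0.363391) + (-0.317279) + (-0.349138) = -1.371684
H' = -(-1.371684) = 1.371684 ≈ 1.3717

1.3717


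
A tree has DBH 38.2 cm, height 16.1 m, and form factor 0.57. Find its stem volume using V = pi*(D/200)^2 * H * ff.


(D/200)^2 = (38.2/200)^2 = 0.191^2 = 0.036481
BA = 3.141593 * 0.036481 = 0.114608 m^2
V = 0.114608 * 16.1 * 0.57 = 1.05176 ≈ 1.052 m^3

1.052 m^3


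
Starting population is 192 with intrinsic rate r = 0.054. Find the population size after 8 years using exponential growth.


r*t = 0.054 * 8 = 0.432
exp(0.432) = 1.54034
N = 192 * 1.54034 = 295.745 ≈ 296

296


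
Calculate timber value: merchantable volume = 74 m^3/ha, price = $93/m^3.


Value = 74 * 93 = $6882/ha

$6882/ha


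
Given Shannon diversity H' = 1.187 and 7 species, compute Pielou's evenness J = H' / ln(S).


ln(7) = 1.94591
J = H' / ln(S) = 1.187 / 1.94591 = 0.609997 ≈ 0.6100

0.6100


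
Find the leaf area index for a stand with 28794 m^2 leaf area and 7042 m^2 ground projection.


LAI = 28794 / 7042 = 4.0889 ≈ 4.09

4.09


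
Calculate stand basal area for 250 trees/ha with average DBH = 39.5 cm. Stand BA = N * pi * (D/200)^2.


(D/200)^2 = (39.5/200)^2 = 0.1975^2 = 0.03900625
Individual BA = 3.141593 * 0.03900625 = 0.122542 m^2
Stand BA = 250 * 0.122542 = 30.6355 ≈ 30.64 m^2/ha

30.64 m^2/ha


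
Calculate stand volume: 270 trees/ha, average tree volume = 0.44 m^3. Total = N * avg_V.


V_stand = 270 * 0.44 = 118.8 m^3/ha

118.8 m^3/ha


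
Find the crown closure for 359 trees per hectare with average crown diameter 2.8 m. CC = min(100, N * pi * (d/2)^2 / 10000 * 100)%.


(d/2)^2 = (2.8/2)^2 = 1.4^2 = 1.96
Crown area = 3.141593 * 1.96 = 6.15752 m^2
N * area / 10000 * 100 = 359 * 6.15752 / 10000 * 100 = 22.1055
CC = min(100, 22.1055) = 22.1055 ≈ 22.1%

22.1%


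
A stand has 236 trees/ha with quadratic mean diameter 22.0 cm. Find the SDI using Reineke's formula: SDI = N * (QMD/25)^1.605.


QMD/25 = 22.0/25 = 0.88
(0.88)^1.605 = exp(1.605 * ln(0.88)) = exp(1.605 * (-0.127833)) = exp(-0.205172) = 0.814507
SDI = 236 * 0.814507 = 192.224 ≈ 192

192


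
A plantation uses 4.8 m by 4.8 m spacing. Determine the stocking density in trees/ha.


N = 10000 / 4.8^2 = 10000 / 23.04 = 434.028 ≈ 434 trees/ha

434 trees/ha


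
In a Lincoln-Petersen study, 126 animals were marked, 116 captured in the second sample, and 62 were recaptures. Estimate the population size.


N = M * C / R = 126 * 116 / 62 = 14616 / 62 = 235.74 ≈ 236

236 individuals


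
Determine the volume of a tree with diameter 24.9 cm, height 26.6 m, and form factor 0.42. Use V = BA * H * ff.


(D/200)^2 = (24.9/200)^2 = 0.1245^2 = 0.01550025
BA = 3.141593 * 0.01550025 = 0.0486955 m^2
V = 0.0486955 * 26.6 * 0.42 = 0.544026 ≈ 0.544 m^3

0.544 m^3


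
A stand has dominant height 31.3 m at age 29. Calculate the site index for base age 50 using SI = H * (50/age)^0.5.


50/29 = 1.72414
(1.72414)^0.5 = 1.31307
SI = 31.3 * 1.31307 = 41.0991 ≈ 41.1 m

41.1 m


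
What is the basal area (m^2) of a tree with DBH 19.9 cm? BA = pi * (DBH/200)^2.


D/200 = 19.9/200 = 0.0995 m
(D/200)^2 = 0.0995^2 = 0.00990025
BA = 3.141593 * 0.00990025 = 0.0311026 ≈ 0.0311 m^2

0.0311 m^2


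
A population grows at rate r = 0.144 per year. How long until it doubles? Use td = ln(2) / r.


td = ln(2) / 0.144 = 0.693147 / 0.144 = 4.81352 ≈ 4.8 years

4.8 years


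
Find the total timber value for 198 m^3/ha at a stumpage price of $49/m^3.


Value = 198 * 49 = $9702/ha

$9702/ha


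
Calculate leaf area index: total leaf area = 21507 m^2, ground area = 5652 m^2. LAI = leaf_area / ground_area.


LAI = 21507 / 5652 = 3.8052 ≈ 3.81

3.81


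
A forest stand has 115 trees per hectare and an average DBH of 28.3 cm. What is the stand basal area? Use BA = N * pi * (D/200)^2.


(D/200)^2 = (28.3/200)^2 = 0.1415^2 = 0.02002225
Individual BA = 3.141593 * 0.02002225 = 0.0629018 m^2
Stand BA = 115 * 0.0629018 = 7.23371 ≈ 7.23 m^2/ha

7.23 m^2/ha


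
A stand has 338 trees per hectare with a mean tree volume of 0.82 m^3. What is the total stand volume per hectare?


V_stand = 338 * 0.82 = 277.16 ≈ 277.2 m^3/ha

277.2 m^3/ha


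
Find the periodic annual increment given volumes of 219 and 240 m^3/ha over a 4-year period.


PAI = (V2 - V1) / period = (240 - 219) / 4 = 21 / 4 = 5.25 m^3/ha/yr

5.25 m^3/ha/yr


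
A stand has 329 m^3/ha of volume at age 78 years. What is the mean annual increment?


MAI = 329 / 78 = 4.2179 ≈ 4.22 m^3/ha/yr

4.22 m^3/ha/yr


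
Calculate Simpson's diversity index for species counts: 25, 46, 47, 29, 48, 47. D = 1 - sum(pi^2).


Total N = 25 + 46 + 47 + 29 + 48 + 47 = 242
Per-species terms:
  p = 25/242 = 0.103306; p^2 = 0.103306^2 = 0.010672
  p = 46/242 = 0.190083; p^2 = 0.190083^2 = 0.036132
  p = 47/242 = 0.194215; p^2 = 0.194215^2 = 0.037719
  p = 29/242 = 0.119835; p^2 = 0.119835^2 = 0.014360
  p = 48/242 = 0.198347; p^2 = 0.198347^2 = 0.039342
  p = 47/242 = 0.194215; p^2 = 0.194215^2 = 0.037719
sum(p^2) = 0.010672 + 0.036132 + 0.037719 + 0.014360 + 0.039342 + 0.037719 = 0.175944
D = 1 - 0.175944 = 0.824056 ≈ 0.8241

0.8241


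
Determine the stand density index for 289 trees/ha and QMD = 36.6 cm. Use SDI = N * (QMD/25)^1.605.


QMD/25 = 36.6/25 = 1.464
(1.464)^1.605 = exp(1.605 * ln(1.464)) = exp(1.605 * 0.381172) = exp(0.611781) = 1.84371
SDI = 289 * 1.84371 = 532.832 ≈ 533

533


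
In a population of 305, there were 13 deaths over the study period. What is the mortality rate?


Mortality rate = 13 / 305 = 0.042623 ≈ 0.0426

0.0426


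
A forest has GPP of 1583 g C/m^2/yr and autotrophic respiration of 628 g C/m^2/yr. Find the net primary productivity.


NPP = GPP - Ra = 1583 - 628 = 955 g C/m^2/yr

955 g C/m^2/yr


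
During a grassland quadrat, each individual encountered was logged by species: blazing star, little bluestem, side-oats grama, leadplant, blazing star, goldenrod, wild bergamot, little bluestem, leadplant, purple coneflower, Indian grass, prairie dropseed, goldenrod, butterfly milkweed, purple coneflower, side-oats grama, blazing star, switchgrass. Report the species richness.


Total individuals logged = 18
Distinct species (count of individuals): blazing star (3), little bluestem (2), side-oats grama (2), leadplant (2), goldenrod (2), wild bergamot (1), purple coneflower (2), Indian grass (1), prairie dropseed (1), butterfly milkweed (1), switchgrass (1)
Species richness = number of distinct species = 11

11


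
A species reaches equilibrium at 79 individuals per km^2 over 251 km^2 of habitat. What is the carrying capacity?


K = 79 * 251 = 19829 individuals

19829 individuals


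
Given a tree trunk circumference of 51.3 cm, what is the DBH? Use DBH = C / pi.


DBH = C / pi = 51.3 / 3.141593 = 16.3293 ≈ 16.33 cm

16.33 cm


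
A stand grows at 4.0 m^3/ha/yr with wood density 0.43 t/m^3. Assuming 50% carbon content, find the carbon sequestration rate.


C = 4.0 * 0.43 * 0.5 = 0.86 t C/ha/yr

0.86 t C/ha/yr


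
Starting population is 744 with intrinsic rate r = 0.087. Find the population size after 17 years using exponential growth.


r*t = 0.087 * 17 = 1.479
exp(1.479) = 4.38855
N = 744 * 4.38855 = 3265.08 ≈ 3265

3265


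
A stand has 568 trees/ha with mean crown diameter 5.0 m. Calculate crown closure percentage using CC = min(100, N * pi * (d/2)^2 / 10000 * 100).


(d/2)^2 = (5.0/2)^2 = 2.5^2 = 6.25
Crown area = 3.141593 * 6.25 = 19.6350 m^2
N * area / 10000 * 100 = 568 * 19.6350 / 10000 * 100 = 111.527
CC = min(100, 111.527) = 100%

100%


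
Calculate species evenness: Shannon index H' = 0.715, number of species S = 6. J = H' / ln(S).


ln(6) = 1.79176
J = H' / ln(S) = 0.715 / 1.79176 = 0.399049 ≈ 0.3990

0.3990


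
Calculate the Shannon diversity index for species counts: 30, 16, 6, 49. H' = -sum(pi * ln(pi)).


Total N = 30 + 16 + 6 + 49 = 101
Per-species terms:
  p = 30/101 = 0.297030; ln(p) = -1.213922; p*ln(p) = 0.297030 * (-1.213922) = -0.360571
  p = 16/101 = 0.158416; ln(p) = -1.842531; p*ln(p) = 0.158416 * (-1.842531) = -0.291886
  p = 6/101 = 0.059406; ln(p) = -2.823360; p*ln(p) = 0.059406 * (-2.823360) = -0.167725
  p = 49/101 = 0.485149; ln(p) = -0.723299; p*ln(p) = 0.485149 * (-0.723299) = -0.350908
sum(p*ln(p)) = (-0.360571) + (-0.291886) + (-0.167725) + (-0.350908) = -1.171090
H' = -(-1.171090) = 1.171090 ≈ 1.1711

1.1711


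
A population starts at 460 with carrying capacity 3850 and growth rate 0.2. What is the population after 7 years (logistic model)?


(K - N0)/N0 = (3850 - 460)/460 = 3390/460 = 7.36957
r*t = 0.2 * 7 = 1.4; exp(-1.4) = 0.246597
7.36957 * 0.246597 = 1.81731
1 + 1.81731 = 2.81731
N = 3850 / 2.81731 = 1366.55 ≈ 1367

1367


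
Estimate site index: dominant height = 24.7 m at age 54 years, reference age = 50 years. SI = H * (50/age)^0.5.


50/54 = 0.925926
(0.925926)^0.5 = 0.962250
SI = 24.7 * 0.962250 = 23.7676 ≈ 23.8 m

23.8 m


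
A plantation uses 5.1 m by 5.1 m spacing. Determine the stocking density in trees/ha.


N = 10000 / 5.1^2 = 10000 / 26.01 = 384.468 ≈ 384 trees/ha

384 trees/ha


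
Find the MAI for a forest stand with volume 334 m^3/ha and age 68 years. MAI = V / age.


MAI = 334 / 68 = 4.9118 ≈ 4.91 m^3/ha/yr

4.91 m^3/ha/yr


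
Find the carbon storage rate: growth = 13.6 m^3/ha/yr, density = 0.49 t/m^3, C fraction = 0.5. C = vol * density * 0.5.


C = 13.6 * 0.49 * 0.5 = 3.332 ≈ 3.33 t C/ha/yr

3.33 t C/ha/yr


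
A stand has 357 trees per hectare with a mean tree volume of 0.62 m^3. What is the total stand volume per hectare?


V_stand = 357 * 0.62 = 221.34 ≈ 221.3 m^3/ha

221.3 m^3/ha


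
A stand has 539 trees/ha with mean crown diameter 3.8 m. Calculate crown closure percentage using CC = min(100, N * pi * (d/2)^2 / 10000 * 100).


(d/2)^2 = (3.8/2)^2 = 1.9^2 = 3.61
Crown area = 3.141593 * 3.61 = 11.3412 m^2
N * area / 10000 * 100 = 539 * 11.3412 / 10000 * 100 = 61.1291
CC = min(100, 61.1291) = 61.1291 ≈ 61.1%

61.1%


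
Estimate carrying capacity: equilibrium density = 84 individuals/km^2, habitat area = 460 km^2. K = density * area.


K = 84 * 460 = 38640 individuals

38640 individuals


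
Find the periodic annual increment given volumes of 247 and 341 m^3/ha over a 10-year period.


PAI = (V2 - V1) / period = (341 - 247) / 10 = 94 / 10 = 9.40 m^3/ha/yr

9.40 m^3/ha/yr


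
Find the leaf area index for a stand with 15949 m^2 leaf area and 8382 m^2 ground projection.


LAI = 15949 / 8382 = 1.9028 ≈ 1.90

1.90


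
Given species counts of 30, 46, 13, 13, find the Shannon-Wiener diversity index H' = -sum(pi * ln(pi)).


Total N = 30 + 46 + 13 + 13 = 102
Per-species terms:
  p = 30/102 = 0.294118; ln(p) = -1.223774; p*ln(p) = 0.294118 * (-1.223774) = -0.359934
  p = 46/102 = 0.450980; ln(p) = -0.796332; p*ln(p) = 0.450980 * (-0.796332) = -0.359130
  p = 13/102 = 0.127451; ln(p) = -2.060023; p*ln(p) = 0.127451 * (-2.060023) = -0.262552
  p = 13/102 = 0.127451; ln(p) = -2.060023; p*ln(p) = 0.127451 * (-2.060023) = -0.262552
sum(p*ln(p)) = (-0.359934) + (-0.359130) + (-0.262552) + (-0.262552) = -1.244168
H' = -(-1.244168) = 1.244168 ≈ 1.2442

1.2442


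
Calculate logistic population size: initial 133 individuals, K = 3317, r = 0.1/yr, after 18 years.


(K - N0)/N0 = (3317 - 133)/133 = 3184/133 = 23.9398
r*t = 0.1 * 18 = 1.8; exp(-1.8) = 0.165299
23.9398 * 0.165299 = 3.95723
1 + 3.95723 = 4.95723
N = 3317 / 4.95723 = 669.124 ≈ 669

669


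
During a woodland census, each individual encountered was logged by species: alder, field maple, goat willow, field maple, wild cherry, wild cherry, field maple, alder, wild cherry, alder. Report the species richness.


Total individuals logged = 10
Distinct species (count of individuals): alder (3), field maple (3), goat willow (1), wild cherry (3)
Species richness = number of distinct species = 4

4


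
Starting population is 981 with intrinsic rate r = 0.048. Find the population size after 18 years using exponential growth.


r*t = 0.048 * 18 = 0.864
exp(0.864) = 2.37263
N = 981 * 2.37263 = 2327.55 ≈ 2328

2328


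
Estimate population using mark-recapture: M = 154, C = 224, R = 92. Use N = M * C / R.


N = M * C / R = 154 * 224 / 92 = 34496 / 92 = 374.96 ≈ 375

375 individuals


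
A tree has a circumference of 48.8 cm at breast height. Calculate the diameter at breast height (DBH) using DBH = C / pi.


DBH = C / pi = 48.8 / 3.141593 = 15.5335 ≈ 15.53 cm

15.53 cm


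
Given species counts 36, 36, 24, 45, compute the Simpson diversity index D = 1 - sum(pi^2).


Total N = 36 + 36 + 24 + 45 = 141
Per-species terms:
  p = 36/141 = 0.255319; p^2 = 0.255319^2 = 0.065188
  p = 36/141 = 0.255319; p^2 = 0.255319^2 = 0.065188
  p = 24/141 = 0.170213; p^2 = 0.170213^2 = 0.028972
  p = 45/141 = 0.319149; p^2 = 0.319149^2 = 0.101856
sum(p^2) = 0.065188 + 0.065188 + 0.028972 + 0.101856 = 0.261204
D = 1 - 0.261204 = 0.738796 ≈ 0.7388

0.7388


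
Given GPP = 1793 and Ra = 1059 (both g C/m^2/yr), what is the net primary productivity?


NPP = GPP - Ra = 1793 - 1059 = 734 g C/m^2/yr

734 g C/m^2/yr


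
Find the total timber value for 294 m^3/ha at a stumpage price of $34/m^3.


Value = 294 * 34 = $9996/ha

$9996/ha


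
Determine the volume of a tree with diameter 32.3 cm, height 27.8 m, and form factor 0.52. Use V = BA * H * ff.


(D/200)^2 = (32.3/200)^2 = 0.1615^2 = 0.02608225
BA = 3.141593 * 0.02608225 = 0.0819398 m^2
V = 0.0819398 * 27.8 * 0.52 = 1.18452 ≈ 1.185 m^3

1.185 m^3


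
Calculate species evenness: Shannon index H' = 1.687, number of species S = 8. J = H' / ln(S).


ln(8) = 2.07944
J = H' / ln(S) = 1.687 / 2.07944 = 0.811276 ≈ 0.8113

0.8113


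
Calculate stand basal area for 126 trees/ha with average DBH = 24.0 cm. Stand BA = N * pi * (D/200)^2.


(D/200)^2 = (24.0/200)^2 = 0.12^2 = 0.0144
Individual BA = 3.141593 * 0.0144 = 0.0452389 m^2
Stand BA = 126 * 0.0452389 = 5.70010 ≈ 5.70 m^2/ha

5.70 m^2/ha


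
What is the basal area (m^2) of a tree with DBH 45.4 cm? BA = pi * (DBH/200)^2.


D/200 = 45.4/200 = 0.227 m
(D/200)^2 = 0.227^2 = 0.051529
BA = 3.141593 * 0.051529 = 0.161883 ≈ 0.1619 m^2

0.1619 m^2


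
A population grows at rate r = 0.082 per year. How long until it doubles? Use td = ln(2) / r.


td = ln(2) / 0.082 = 0.693147 / 0.082 = 8.45301 ≈ 8.5 years

8.5 years


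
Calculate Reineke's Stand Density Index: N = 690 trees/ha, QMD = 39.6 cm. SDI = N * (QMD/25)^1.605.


QMD/25 = 39.6/25 = 1.584
(1.584)^1.605 = exp(1.605 * ln(1.584)) = exp(1.605 * 0.459953) = exp(0.738225) = 2.09222
SDI = 690 * 2.09222 = 1443.63 ≈ 1444

1444


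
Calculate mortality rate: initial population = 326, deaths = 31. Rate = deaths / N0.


Mortality rate = 31 / 326 = 0.095092 ≈ 0.0951

0.0951


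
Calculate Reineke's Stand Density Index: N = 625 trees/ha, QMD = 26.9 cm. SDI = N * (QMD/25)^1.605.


QMD/25 = 26.9/25 = 1.076
(1.076)^1.605 = exp(1.605 * ln(1.076)) = exp(1.605 * 0.0732505) = exp(0.117567) = 1.12476
SDI = 625 * 1.12476 = 702.975 ≈ 703

703


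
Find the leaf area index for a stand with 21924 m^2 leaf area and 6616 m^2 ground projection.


LAI = 21924 / 6616 = 3.3138 ≈ 3.31

3.31


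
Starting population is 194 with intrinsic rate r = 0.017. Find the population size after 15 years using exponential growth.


r*t = 0.017 * 15 = 0.255
exp(0.255) = 1.29046
N = 194 * 1.29046 = 250.349 ≈ 250

250


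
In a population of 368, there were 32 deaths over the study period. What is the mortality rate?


Mortality rate = 32 / 368 = 0.086957 ≈ 0.0870

0.0870


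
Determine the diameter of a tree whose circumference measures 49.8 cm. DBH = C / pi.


DBH = C / pi = 49.8 / 3.141593 = 15.8518 ≈ 15.85 cm

15.85 cm


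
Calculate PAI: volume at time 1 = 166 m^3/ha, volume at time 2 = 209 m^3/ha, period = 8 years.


PAI = (V2 - V1) / period = (209 - 166) / 8 = 43 / 8 = 5.3750 ≈ 5.38 m^3/ha/yr

5.38 m^3/ha/yr


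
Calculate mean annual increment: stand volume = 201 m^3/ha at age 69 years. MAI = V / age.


MAI = 201 / 69 = 2.9130 ≈ 2.91 m^3/ha/yr

2.91 m^3/ha/yr


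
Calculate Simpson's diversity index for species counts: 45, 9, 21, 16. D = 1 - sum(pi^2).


Total N = 45 + 9 + 21 + 16 = 91
Per-species terms:
  p = 45/91 = 0.494505; p^2 = 0.494505^2 = 0.244535
  p = 9/91 = 0.098901; p^2 = 0.098901^2 = 0.009781
  p = 21/91 = 0.230769; p^2 = 0.230769^2 = 0.053254
  p = 16/91 = 0.175824; p^2 = 0.175824^2 = 0.030914
sum(p^2) = 0.244535 + 0.009781 + 0.053254 + 0.030914 = 0.338484
D = 1 - 0.338484 = 0.661516 ≈ 0.6615

0.6615


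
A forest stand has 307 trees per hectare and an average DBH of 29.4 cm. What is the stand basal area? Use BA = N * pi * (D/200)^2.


(D/200)^2 = (29.4/200)^2 = 0.147^2 = 0.021609
Individual BA = 3.141593 * 0.021609 = 0.0678867 m^2
Stand BA = 307 * 0.0678867 = 20.8412 ≈ 20.84 m^2/ha

20.84 m^2/ha


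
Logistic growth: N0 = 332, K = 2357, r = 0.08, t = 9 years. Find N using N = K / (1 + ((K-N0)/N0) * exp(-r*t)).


(K - N0)/N0 = (2357 - 332)/332 = 2025/332 = 6.09940
r*t = 0.08 * 9 = 0.72; exp(-0.72) = 0.486752
6.09940 * 0.486752 = 2.96890
1 + 2.96890 = 3.96890
N = 2357 / 3.96890 = 593.867 ≈ 594

594


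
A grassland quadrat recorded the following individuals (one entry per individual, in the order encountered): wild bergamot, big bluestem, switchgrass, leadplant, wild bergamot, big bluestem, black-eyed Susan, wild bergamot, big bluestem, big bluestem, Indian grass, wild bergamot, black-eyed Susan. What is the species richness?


Total individuals logged = 13
Distinct species (count of individuals): wild bergamot (4), big bluestem (4), switchgrass (1), leadplant (1), black-eyed Susan (2), Indian grass (1)
Species richness = number of distinct species = 6

6


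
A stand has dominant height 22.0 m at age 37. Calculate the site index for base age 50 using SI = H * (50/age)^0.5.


50/37 = 1.35135
(1.35135)^0.5 = 1.16248
SI = 22.0 * 1.16248 = 25.5746 ≈ 25.6 m

25.6 m


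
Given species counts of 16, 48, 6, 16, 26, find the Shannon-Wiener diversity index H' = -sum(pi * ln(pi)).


Total N = 16 + 48 + 6 + 16 + 26 = 112
Per-species terms:
  p = 16/112 = 0.142857; ln(p) = -1.945911; p*ln(p) = 0.142857 * (-1.945911) = -0.277987
  p = 48/112 = 0.428571; ln(p) = -0.847299; p*ln(p) = 0.428571 * (-0.847299) = -0.363128
  p = 6/112 = 0.053571; ln(p) = -2.926747; p*ln(p) = 0.053571 * (-2.926747) = -0.156789
  p = 16/112 = 0.142857; ln(p) = -1.945911; p*ln(p) = 0.142857 * (-1.945911) = -0.277987
  p = 26/112 = 0.232143; ln(p) = -1.460402; p*ln(p) = 0.232143 * (-1.460402) = -0.339022
sum(p*ln(p)) = (-0.277987) + (-0.363128) + (-0.156789) + (-0.277987) + (-0.339022) = -1.414913
H' = -(-1.414913) = 1.414913 ≈ 1.4149

1.4149


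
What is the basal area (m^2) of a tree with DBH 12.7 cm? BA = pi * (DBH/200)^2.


D/200 = 12.7/200 = 0.0635 m
(D/200)^2 = 0.0635^2 = 0.00403225
BA = 3.141593 * 0.00403225 = 0.0126677 ≈ 0.0127 m^2

0.0127 m^2


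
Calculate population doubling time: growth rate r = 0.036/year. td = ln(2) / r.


td = ln(2) / 0.036 = 0.693147 / 0.036 = 19.2541 ≈ 19.3 years

19.3 years


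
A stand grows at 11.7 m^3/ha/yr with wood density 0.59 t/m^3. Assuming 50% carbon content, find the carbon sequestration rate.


C = 11.7 * 0.59 * 0.5 = 3.4515 ≈ 3.45 t C/ha/yr

3.45 t C/ha/yr


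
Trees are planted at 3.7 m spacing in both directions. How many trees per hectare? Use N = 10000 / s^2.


N = 10000 / 3.7^2 = 10000 / 13.69 = 730.460 ≈ 730 trees/ha

730 trees/ha


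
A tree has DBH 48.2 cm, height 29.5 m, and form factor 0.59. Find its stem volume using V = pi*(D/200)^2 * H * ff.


(D/200)^2 = (48.2/200)^2 = 0.241^2 = 0.058081
BA = 3.141593 * 0.058081 = 0.182467 m^2
V = 0.182467 * 29.5 * 0.59 = 3.17584 ≈ 3.176 m^3

3.176 m^3


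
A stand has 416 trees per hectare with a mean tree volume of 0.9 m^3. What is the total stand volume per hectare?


V_stand = 416 * 0.9 = 374.4 m^3/ha

374.4 m^3/ha


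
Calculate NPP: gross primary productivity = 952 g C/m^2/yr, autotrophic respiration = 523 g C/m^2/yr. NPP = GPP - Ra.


NPP = GPP - Ra = 952 - 523 = 429 g C/m^2/yr

429 g C/m^2/yr


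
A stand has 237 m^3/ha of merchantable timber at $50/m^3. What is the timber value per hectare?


Value = 237 * 50 = $11850/ha

$11850/ha


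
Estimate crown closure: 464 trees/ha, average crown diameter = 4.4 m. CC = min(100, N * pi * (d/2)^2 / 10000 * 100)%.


(d/2)^2 = (4.4/2)^2 = 2.2^2 = 4.84
Crown area = 3.141593 * 4.84 = 15.2053 m^2
N * area / 10000 * 100 = 464 * 15.2053 / 10000 * 100 = 70.5526
CC = min(100, 70.5526) = 70.5526 ≈ 70.6%

70.6%


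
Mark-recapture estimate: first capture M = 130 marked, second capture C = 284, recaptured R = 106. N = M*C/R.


N = M * C / R = 130 * 284 / 106 = 36920 / 106 = 348.30 ≈ 348

348 individuals


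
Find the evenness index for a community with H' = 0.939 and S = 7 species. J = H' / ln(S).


ln(7) = 1.94591
J = H' / ln(S) = 0.939 / 1.94591 = 0.482551 ≈ 0.4826

0.4826


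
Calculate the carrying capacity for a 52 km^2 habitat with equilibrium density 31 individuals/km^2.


K = 31 * 52 = 1612 individuals

1612 individuals


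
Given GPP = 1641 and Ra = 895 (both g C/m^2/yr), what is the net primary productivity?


NPP = GPP - Ra = 1641 - 895 = 746 g C/m^2/yr

746 g C/m^2/yr


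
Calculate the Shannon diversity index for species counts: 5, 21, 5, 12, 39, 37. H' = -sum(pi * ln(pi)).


Total N = 5 + 21 + 5 + 12 + 39 + 37 = 119
Per-species terms:
  p = 5/119 = 0.042017; ln(p) = -3.169681; p*ln(p) = 0.042017 * (-3.169681) = -0.133180
  p = 21/119 = 0.176471; ln(p) = -1.734599; p*ln(p) = 0.176471 * (-1.734599) = -0.306106
  p = 5/119 = 0.042017; ln(p) = -3.169681; p*ln(p) = 0.042017 * (-3.169681) = -0.133180
  p = 12/119 = 0.100840; ln(p) = -2.294220; p*ln(p) = 0.100840 * (-2.294220) = -0.231349
  p = 39/119 = 0.327731; ln(p) = -1.115562; p*ln(p) = 0.327731 * (-1.115562) = -0.365604
  p = 37/119 = 0.310924; ln(p) = -1.168207; p*ln(p) = 0.310924 * (-1.168207) = -0.363224
sum(p*ln(p)) = (-0.133180) + (-0.306106) + (-0.133180) + (-0.231349) + (-0.365604) + (-0.363224) = -1.532643
H' = -(-1.532643) = 1.532643 ≈ 1.5326

1.5326


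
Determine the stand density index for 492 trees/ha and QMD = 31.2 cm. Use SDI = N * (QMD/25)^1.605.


QMD/25 = 31.2/25 = 1.248
(1.248)^1.605 = exp(1.605 * ln(1.248)) = exp(1.605 * 0.221542) = exp(0.355575) = 1.42700
SDI = 492 * 1.42700 = 702.084 ≈ 702

702


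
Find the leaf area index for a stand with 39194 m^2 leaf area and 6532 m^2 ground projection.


LAI = 39194 / 6532 = 6.0003 ≈ 6.00

6.00


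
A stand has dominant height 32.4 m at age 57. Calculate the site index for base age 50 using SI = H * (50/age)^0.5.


50/57 = 0.877193
(0.877193)^0.5 = 0.936586
SI = 32.4 * 0.936586 = 30.3454 ≈ 30.3 m

30.3 m


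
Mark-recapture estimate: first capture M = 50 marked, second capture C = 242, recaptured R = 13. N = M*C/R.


N = M * C / R = 50 * 242 / 13 = 12100 / 13 = 930.77 ≈ 931

931 individuals


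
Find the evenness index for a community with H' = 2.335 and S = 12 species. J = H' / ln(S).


ln(12) = 2.48491
J = H' / ln(S) = 2.335 / 2.48491 = 0.939672 ≈ 0.9397

0.9397


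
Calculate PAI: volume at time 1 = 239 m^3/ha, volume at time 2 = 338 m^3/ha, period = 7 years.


PAI = (V2 - V1) / period = (338 - 239) / 7 = 99 / 7 = 14.1429 ≈ 14.14 m^3/ha/yr

14.14 m^3/ha/yr


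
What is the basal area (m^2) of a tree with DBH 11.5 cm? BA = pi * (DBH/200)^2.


D/200 = 11.5/200 = 0.0575 m
(D/200)^2 = 0.0575^2 = 0.00330625
BA = 3.141593 * 0.00330625 = 0.0103869 ≈ 0.0104 m^2

0.0104 m^2


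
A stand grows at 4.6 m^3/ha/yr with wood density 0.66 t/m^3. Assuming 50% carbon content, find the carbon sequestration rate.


C = 4.6 * 0.66 * 0.5 = 1.518 ≈ 1.52 t C/ha/yr

1.52 t C/ha/yr


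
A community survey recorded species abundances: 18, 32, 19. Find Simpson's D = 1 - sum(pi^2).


Total N = 18 + 32 + 19 = 69
Per-species terms:
  p = 18/69 = 0.260870; p^2 = 0.260870^2 = 0.068053
  p = 32/69 = 0.463768; p^2 = 0.463768^2 = 0.215081
  p = 19/69 = 0.275362; p^2 = 0.275362^2 = 0.075824
sum(p^2) = 0.068053 + 0.215081 + 0.075824 = 0.358958
D = 1 - 0.358958 = 0.641042 ≈ 0.6410

0.6410


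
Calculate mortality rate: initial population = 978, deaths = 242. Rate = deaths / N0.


Mortality rate = 242 / 978 = 0.247444 ≈ 0.2474

0.2474


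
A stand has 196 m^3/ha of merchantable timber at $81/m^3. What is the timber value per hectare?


Value = 196 * 81 = $15876/ha

$15876/ha


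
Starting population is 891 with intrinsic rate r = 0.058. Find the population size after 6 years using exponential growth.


r*t = 0.058 * 6 = 0.348
exp(0.348) = 1.41623
N = 891 * 1.41623 = 1261.86 ≈ 1262

1262


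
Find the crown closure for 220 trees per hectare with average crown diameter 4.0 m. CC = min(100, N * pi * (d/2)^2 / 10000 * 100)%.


(d/2)^2 = (4.0/2)^2 = 2^2 = 4
Crown area = 3.141593 * 4 = 12.5664 m^2
N * area / 10000 * 100 = 220 * 12.5664 / 10000 * 100 = 27.6461
CC = min(100, 27.6461) = 27.6461 ≈ 27.6%

27.6%


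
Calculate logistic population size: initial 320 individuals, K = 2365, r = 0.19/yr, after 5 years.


(K - N0)/N0 = (2365 - 320)/320 = 2045/320 = 6.39063
r*t = 0.19 * 5 = 0.95; exp(-0.95) = 0.386741
6.39063 * 0.386741 = 2.47152
1 + 2.47152 = 3.47152
N = 2365 / 3.47152 = 681.258 ≈ 681

681


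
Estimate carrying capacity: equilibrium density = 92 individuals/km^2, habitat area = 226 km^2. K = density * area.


K = 92 * 226 = 20792 individuals

20792 individuals


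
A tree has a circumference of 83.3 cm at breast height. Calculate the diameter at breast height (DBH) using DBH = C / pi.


DBH = C / pi = 83.3 / 3.141593 = 26.5152 ≈ 26.52 cm

26.52 cm


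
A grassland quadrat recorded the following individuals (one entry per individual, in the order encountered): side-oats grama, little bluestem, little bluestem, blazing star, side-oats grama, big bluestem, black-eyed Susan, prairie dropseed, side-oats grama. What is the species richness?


Total individuals logged = 9
Distinct species (count of individuals): side-oats grama (3), little bluestem (2), blazing star (1), big bluestem (1), black-eyed Susan (1), prairie dropseed (1)
Species richness = number of distinct species = 6

6


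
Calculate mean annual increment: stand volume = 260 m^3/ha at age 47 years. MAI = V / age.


MAI = 260 / 47 = 5.5319 ≈ 5.53 m^3/ha/yr

5.53 m^3/ha/yr


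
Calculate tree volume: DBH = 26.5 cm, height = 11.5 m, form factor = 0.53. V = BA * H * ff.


(D/200)^2 = (26.5/200)^2 = 0.1325^2 = 0.01755625
BA = 3.141593 * 0.01755625 = 0.0551546 m^2
V = 0.0551546 * 11.5 * 0.53 = 0.336167 ≈ 0.336 m^3

0.336 m^3


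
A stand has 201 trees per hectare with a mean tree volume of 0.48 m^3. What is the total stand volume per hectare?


V_stand = 201 * 0.48 = 96.48 ≈ 96.5 m^3/ha

96.5 m^3/ha


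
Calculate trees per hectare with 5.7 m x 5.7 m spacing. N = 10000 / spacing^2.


N = 10000 / 5.7^2 = 10000 / 32.49 = 307.787 ≈ 308 trees/ha

308 trees/ha


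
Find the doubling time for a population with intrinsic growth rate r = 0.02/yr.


td = ln(2) / 0.02 = 0.693147 / 0.02 = 34.6574 ≈ 34.7 years

34.7 years


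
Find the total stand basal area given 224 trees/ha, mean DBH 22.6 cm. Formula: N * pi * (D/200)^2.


(D/200)^2 = (22.6/200)^2 = 0.113^2 = 0.012769
Individual BA = 3.141593 * 0.012769 = 0.0401150 m^2
Stand BA = 224 * 0.0401150 = 8.98576 ≈ 8.99 m^2/ha

8.99 m^2/ha


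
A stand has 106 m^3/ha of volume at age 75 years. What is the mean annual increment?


MAI = 106 / 75 = 1.4133 ≈ 1.41 m^3/ha/yr

1.41 m^3/ha/yr


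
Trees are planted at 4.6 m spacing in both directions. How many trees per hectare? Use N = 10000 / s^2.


N = 10000 / 4.6^2 = 10000 / 21.16 = 472.590 ≈ 473 trees/ha

473 trees/ha


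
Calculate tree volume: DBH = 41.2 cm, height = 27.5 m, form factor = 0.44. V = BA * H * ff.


(D/200)^2 = (41.2/200)^2 = 0.206^2 = 0.042436
BA = 3.141593 * 0.042436 = 0.133317 m^2
V = 0.133317 * 27.5 * 0.44 = 1.61314 ≈ 1.613 m^3

1.613 m^3


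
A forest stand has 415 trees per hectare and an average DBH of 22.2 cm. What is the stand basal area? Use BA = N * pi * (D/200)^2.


(D/200)^2 = (22.2/200)^2 = 0.111^2 = 0.012321
Individual BA = 3.141593 * 0.012321 = 0.0387076 m^2
Stand BA = 415 * 0.0387076 = 16.0637 ≈ 16.06 m^2/ha

16.06 m^2/ha


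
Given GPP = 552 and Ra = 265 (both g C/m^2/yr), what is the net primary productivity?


NPP = GPP - Ra = 552 - 265 = 287 g C/m^2/yr

287 g C/m^2/yr


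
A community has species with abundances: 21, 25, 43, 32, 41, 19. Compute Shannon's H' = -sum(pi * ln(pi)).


Total N = 21 + 25 + 43 + 32 + 41 + 19 = 181
Per-species terms:
  p = 21/181 = 0.116022; ln(p) = -2.153975; p*ln(p) = 0.116022 * (-2.153975) = -0.249908
  p = 25/181 = 0.138122; ln(p) = -1.979618; p*ln(p) = 0.138122 * (-1.979618) = -0.273429
  p = 43/181 = 0.237569; ln(p) = -1.437297; p*ln(p) = 0.237569 * (-1.437297) = -0.341457
  p = 32/181 = 0.176796; ln(p) = -1.732759; p*ln(p) = 0.176796 * (-1.732759) = -0.306345
  p = 41/181 = 0.226519; ln(p) = -1.484926; p*ln(p) = 0.226519 * (-1.484926) = -0.336364
  p = 19/181 = 0.104972; ln(p) = -2.254062; p*ln(p) = 0.104972 * (-2.254062) = -0.236613
sum(p*ln(p)) = (-0.249908) + (-0.273429) + (-0.341457) + (-0.306345) + (-0.336364) + (-0.236613) = -1.744116
H' = -(-1.744116) = 1.744116 ≈ 1.7441

1.7441


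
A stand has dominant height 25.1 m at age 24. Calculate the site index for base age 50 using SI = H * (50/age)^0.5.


50/24 = 2.08333
(2.08333)^0.5 = 1.44337
SI = 25.1 * 1.44337 = 36.2286 ≈ 36.2 m

36.2 m


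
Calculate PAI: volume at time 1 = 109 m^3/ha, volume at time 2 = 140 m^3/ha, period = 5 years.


PAI = (V2 - V1) / period = (140 - 109) / 5 = 31 / 5 = 6.20 m^3/ha/yr

6.20 m^3/ha/yr


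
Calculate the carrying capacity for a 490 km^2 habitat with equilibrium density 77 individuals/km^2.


K = 77 * 490 = 37730 individuals

37730 individuals


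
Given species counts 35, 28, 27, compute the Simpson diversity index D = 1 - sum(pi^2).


Total N = 35 + 28 + 27 = 90
Per-species terms:
  p = 35/90 = 0.388889; p^2 = 0.388889^2 = 0.151235
  p = 28/90 = 0.311111; p^2 = 0.311111^2 = 0.096790
  p = 27/90 = 0.300000; p^2 = 0.300000^2 = 0.090000
sum(p^2) = 0.151235 + 0.096790 + 0.090000 = 0.338025
D = 1 - 0.338025 = 0.661975 ≈ 0.6620

0.6620


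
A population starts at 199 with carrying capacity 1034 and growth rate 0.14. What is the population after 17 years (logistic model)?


(K - N0)/N0 = (1034 - 199)/199 = 835/199 = 4.19598
r*t = 0.14 * 17 = 2.38; exp(-2.38) = 0.0925506
4.19598 * 0.0925506 = 0.388340
1 + 0.388340 = 1.38834
N = 1034 / 1.38834 = 744.774 ≈ 745

745


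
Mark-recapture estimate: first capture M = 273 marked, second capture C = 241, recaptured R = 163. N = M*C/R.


N = M * C / R = 273 * 241 / 163 = 65793 / 163 = 403.64 ≈ 404

404 individuals


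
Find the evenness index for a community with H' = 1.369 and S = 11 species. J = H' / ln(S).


ln(11) = 2.39790
J = H' / ln(S) = 1.369 / 2.39790 = 0.570916 ≈ 0.5709

0.5709


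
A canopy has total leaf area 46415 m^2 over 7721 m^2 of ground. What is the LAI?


LAI = 46415 / 7721 = 6.0115 ≈ 6.01

6.01


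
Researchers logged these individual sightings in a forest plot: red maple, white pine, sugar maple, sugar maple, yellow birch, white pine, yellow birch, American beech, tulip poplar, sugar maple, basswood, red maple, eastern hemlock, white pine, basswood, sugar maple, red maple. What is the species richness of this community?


Total individuals logged = 17
Distinct species (count of individuals): red maple (3), white pine (3), sugar maple (4), yellow birch (2), American beech (1), tulip poplar (1), basswood (2), eastern hemlock (1)
Species richness = number of distinct species = 8

8
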